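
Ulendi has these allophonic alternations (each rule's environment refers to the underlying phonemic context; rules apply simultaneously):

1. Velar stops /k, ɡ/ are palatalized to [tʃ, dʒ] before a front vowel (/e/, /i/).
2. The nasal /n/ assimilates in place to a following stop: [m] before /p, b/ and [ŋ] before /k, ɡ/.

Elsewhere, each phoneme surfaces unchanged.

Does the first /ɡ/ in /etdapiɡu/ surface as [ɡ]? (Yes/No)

Yes

/ɡ/ (between /i/ and /u/) is in the target of rule 1 but the environment (before a front vowel) is not met → [ɡ].
The actual realization is [ɡ], which matches [ɡ].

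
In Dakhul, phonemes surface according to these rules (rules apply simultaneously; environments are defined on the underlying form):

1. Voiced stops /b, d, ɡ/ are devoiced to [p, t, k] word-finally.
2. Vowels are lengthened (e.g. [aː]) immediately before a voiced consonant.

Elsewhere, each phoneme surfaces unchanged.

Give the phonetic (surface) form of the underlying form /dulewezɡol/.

/d/ (word-initial): rule 1 targets it, but not word-finally → unchanged [d].
Rule 2 applies to /u/ (between /d/ and /l/: before a voiced consonant) → [uː].
/l/ stays [l].
/e/ (between /l/ and /w/) occurs before a voiced consonant → [eː] by rule 2.
/w/ — not in any rule's target class → [w].
/e/ (between /w/ and /z/): before a voiced consonant, so rule 2 applies → [eː].
/z/ (between /e/ and /ɡ/) is unaffected → [z].
/ɡ/ (between /z/ and /o/) fails the environment for rule 1, so it stays [ɡ].
/o/ (between /ɡ/ and /l/): before a voiced consonant, so rule 2 applies → [oː].
/l/ stays [l].

[duːleːweːzɡoːl]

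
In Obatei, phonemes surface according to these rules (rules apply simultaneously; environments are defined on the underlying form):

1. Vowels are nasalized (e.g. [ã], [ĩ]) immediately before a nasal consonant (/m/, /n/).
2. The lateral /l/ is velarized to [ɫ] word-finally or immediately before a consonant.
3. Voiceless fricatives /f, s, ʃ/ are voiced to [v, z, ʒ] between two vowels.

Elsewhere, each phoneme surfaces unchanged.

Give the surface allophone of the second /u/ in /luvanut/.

[u]

/u/ (between /n/ and /t/) fails the environment for rule 1, so it stays [u].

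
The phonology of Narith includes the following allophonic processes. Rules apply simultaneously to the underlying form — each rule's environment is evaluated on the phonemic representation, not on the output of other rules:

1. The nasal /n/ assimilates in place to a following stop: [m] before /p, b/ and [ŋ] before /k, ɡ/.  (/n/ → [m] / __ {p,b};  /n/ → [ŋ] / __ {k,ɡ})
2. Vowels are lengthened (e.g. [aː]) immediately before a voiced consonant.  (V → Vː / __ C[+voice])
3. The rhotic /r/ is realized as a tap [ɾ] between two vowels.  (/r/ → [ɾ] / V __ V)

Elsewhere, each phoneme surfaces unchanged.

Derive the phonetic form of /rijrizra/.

/r/ (word-initial): rule 3 targets it, but not between two vowels → unchanged [r].
/i/ meets the environment for rule 2 (before a voiced consonant) → [iː].
/j/ — not in any rule's target class → [j].
/r/ (between /j/ and /i/): rule 3 targets it, but not between two vowels → unchanged [r].
Rule 2 applies to /i/ (between /r/ and /z/: before a voiced consonant) → [iː].
/z/ stays [z].
/r/ (between /z/ and /a/): rule 3 targets it, but not between two vowels → unchanged [r].
/a/ (word-final) is in the target of rule 2 but the environment (before a voiced consonant) is not met → [a].

[riːjriːzra]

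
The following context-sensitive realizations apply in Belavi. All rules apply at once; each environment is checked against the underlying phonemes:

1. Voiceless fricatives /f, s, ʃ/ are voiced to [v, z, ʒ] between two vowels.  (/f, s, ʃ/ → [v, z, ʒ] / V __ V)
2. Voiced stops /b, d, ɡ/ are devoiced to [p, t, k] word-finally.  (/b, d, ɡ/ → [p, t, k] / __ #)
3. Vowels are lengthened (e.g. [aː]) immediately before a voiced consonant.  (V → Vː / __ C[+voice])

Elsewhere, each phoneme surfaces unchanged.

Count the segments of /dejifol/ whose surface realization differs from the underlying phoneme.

3

Segments that undergo a rule: /e/ → [eː] (rule 3); /f/ → [v] (rule 1); /o/ → [oː] (rule 3).
All other segments surface unchanged.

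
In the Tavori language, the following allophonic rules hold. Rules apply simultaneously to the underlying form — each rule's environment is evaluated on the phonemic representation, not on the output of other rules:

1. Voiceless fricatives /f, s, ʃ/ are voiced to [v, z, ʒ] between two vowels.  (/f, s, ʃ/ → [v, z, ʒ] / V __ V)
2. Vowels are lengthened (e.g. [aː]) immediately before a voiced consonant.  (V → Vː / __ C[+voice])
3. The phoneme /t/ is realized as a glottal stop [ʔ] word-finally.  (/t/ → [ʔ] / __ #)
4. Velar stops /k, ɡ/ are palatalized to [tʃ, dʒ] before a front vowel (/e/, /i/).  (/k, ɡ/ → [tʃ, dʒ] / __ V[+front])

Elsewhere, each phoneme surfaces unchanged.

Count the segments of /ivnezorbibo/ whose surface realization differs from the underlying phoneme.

4

Segments that undergo a rule: /i/ → [iː] (rule 2); /e/ → [eː] (rule 2); /o/ → [oː] (rule 2); /i/ → [iː] (rule 2).
All other segments surface unchanged.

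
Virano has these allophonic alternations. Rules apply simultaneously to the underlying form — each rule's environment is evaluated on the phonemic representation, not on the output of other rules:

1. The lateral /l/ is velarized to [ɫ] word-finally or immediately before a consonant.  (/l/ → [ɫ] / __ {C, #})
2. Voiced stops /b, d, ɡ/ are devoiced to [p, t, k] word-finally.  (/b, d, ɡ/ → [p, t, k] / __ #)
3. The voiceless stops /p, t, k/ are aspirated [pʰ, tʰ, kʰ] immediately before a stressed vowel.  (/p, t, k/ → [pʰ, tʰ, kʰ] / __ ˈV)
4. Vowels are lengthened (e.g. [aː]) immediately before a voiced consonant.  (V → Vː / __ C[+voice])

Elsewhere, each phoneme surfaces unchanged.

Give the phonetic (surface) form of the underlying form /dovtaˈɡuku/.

[doːvtaːˈɡuku]

/d/ (word-initial): rule 2 targets it, but not word-finally → unchanged [d].
Rule 4 applies to /o/ (between /d/ and /v/: before a voiced consonant) → [oː].
/v/ stays [v].
/t/ (between /v/ and /a/) is in the target of rule 3 but the environment (immediately before a stressed vowel) is not met → [t].
/a/ (between /t/ and /ɡ/): before a voiced consonant, so rule 4 applies → [aː].
/ɡ/ (between /a/ and /u/): rule 2 targets it, but not word-finally → unchanged [ɡ].
/u/ (between /ɡ/ and /k/) fails the environment for rule 4, so it stays [u].
/k/ (between /u/ and /u/) fails the environment for rule 3, so it stays [k].
/u/ (word-final) fails the environment for rule 4, so it stays [u].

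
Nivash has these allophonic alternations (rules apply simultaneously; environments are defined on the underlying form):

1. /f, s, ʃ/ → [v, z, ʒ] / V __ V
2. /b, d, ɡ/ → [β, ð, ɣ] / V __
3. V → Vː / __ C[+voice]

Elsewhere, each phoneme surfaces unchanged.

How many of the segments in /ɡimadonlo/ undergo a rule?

Segments that undergo a rule: /i/ → [iː] (rule 3); /a/ → [aː] (rule 3); /d/ → [ð] (rule 2); /o/ → [oː] (rule 3).
All other segments surface unchanged.

4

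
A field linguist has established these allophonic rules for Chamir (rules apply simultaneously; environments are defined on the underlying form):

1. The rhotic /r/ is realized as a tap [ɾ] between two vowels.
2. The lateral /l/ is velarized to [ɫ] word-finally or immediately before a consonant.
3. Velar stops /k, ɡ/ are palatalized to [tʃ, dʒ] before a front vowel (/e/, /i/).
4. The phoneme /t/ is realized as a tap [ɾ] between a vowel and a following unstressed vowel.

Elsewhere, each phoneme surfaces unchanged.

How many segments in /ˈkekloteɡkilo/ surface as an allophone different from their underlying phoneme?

Segments that undergo a rule: /k/ → [tʃ] (rule 3); /t/ → [ɾ] (rule 4); /k/ → [tʃ] (rule 3).
All other segments surface unchanged.

3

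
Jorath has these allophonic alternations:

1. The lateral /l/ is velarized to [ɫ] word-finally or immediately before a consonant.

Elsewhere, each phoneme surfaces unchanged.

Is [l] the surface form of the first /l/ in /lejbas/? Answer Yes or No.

Yes

/l/ — word-initial; rule 1 does not apply here → [l].
The actual realization is [l], which matches [l].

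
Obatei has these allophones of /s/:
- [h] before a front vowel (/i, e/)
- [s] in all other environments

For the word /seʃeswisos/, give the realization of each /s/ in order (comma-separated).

Occurrence 1 (position 1): before a front vowel (/i, e/) → [h].
Occurrence 2 (position 5): no conditioning environment matches → elsewhere allophone [s].
Occurrence 3 (position 8): no conditioning environment matches → elsewhere allophone [s].
Occurrence 4 (position 10): no conditioning environment matches → elsewhere allophone [s].

[h], [s], [s], [s]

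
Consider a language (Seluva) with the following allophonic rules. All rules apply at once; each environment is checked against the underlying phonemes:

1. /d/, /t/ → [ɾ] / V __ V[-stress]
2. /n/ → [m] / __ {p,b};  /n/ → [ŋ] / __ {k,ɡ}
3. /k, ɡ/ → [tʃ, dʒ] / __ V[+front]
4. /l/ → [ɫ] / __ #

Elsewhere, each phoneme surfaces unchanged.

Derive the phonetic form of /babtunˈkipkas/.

[babtuŋˈtʃipkas]

/b/ (word-initial): no rule targets it → [b].
/a/ — not in any rule's target class → [a].
/b/ — not in any rule's target class → [b].
/t/ (between /b/ and /u/): rule 1 targets it, but not between a vowel and a following unstressed vowel → unchanged [t].
/u/ stays [u].
/n/ — between /u/ and /k/, before a labial or velar stop — surfaces as [ŋ] (rule 2).
/k/ (between /n/ and /i/): before a front vowel, so rule 3 applies → [tʃ].
/i/ stays [i].
/p/ — not in any rule's target class → [p].
/k/ — between /p/ and /a/; rule 3 does not apply here → [k].
/a/ stays [a].
/s/ — not in any rule's target class → [s].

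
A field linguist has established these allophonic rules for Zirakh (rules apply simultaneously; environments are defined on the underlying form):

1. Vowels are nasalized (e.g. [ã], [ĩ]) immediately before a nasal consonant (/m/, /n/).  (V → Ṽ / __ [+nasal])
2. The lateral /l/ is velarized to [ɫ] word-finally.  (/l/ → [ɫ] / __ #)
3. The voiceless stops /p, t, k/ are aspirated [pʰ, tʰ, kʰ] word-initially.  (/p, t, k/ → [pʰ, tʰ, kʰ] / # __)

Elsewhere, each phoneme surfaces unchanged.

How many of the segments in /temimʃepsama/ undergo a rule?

Segments that undergo a rule: /t/ → [tʰ] (rule 3); /e/ → [ẽ] (rule 1); /i/ → [ĩ] (rule 1); /a/ → [ã] (rule 1).
All other segments surface unchanged.

4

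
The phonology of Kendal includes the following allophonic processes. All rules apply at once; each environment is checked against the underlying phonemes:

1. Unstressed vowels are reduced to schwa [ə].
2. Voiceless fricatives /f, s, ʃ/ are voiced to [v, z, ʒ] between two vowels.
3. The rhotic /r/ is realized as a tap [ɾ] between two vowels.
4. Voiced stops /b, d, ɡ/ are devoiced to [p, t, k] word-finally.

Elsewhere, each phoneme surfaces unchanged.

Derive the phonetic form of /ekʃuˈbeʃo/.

[əkʃəˈbeʒə]

/e/ (word-initial) occurs in an unstressed syllable → [ə] by rule 1.
/k/ — not in any rule's target class → [k].
/ʃ/ (between /k/ and /u/): rule 2 targets it, but not between two vowels → unchanged [ʃ].
/u/ (between /ʃ/ and /b/) occurs in an unstressed syllable → [ə] by rule 1.
/b/ (between /u/ and /e/) is in the target of rule 4 but the environment (word-finally) is not met → [b].
/e/ (between /b/ and /ʃ/) is in the target of rule 1 but the environment (in an unstressed syllable) is not met → [e].
/ʃ/ meets the environment for rule 2 (between two vowels) → [ʒ].
/o/ meets the environment for rule 1 (in an unstressed syllable) → [ə].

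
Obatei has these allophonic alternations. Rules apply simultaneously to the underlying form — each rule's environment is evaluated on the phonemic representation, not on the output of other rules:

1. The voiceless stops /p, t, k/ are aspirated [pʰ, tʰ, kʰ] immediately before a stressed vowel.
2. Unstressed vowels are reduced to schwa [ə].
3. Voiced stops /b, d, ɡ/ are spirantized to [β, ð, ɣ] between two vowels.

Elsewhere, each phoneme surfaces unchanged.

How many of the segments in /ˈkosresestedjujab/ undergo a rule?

6

Segments that undergo a rule: /k/ → [kʰ] (rule 1); /e/ → [ə] (rule 2); /e/ → [ə] (rule 2); /e/ → [ə] (rule 2); /u/ → [ə] (rule 2); /a/ → [ə] (rule 2).
All other segments surface unchanged.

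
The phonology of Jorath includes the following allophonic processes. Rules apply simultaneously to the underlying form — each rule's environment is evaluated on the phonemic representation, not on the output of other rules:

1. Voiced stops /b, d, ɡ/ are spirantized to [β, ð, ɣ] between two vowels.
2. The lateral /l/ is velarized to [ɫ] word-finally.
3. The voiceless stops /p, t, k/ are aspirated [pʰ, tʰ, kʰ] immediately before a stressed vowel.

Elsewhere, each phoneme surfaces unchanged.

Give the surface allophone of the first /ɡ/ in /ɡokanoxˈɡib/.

[ɡ]

/ɡ/ — word-initial; rule 1 does not apply here → [ɡ].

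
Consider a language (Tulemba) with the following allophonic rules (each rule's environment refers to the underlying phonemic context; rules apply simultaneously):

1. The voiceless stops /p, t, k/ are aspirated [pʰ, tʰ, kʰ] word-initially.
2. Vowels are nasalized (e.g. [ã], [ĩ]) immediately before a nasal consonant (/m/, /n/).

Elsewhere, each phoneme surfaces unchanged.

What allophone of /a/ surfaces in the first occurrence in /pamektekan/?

/a/ (between /p/ and /m/): before a nasal consonant, so rule 2 applies → [ã].

[ã]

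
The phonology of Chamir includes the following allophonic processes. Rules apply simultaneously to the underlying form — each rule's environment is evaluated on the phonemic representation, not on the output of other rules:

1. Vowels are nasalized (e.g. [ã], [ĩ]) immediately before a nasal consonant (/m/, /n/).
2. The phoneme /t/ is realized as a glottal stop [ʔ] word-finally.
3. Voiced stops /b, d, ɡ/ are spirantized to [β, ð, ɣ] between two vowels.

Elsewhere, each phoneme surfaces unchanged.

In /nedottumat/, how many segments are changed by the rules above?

Segments that undergo a rule: /d/ → [ð] (rule 3); /u/ → [ũ] (rule 1); /t/ → [ʔ] (rule 2).
All other segments surface unchanged.

3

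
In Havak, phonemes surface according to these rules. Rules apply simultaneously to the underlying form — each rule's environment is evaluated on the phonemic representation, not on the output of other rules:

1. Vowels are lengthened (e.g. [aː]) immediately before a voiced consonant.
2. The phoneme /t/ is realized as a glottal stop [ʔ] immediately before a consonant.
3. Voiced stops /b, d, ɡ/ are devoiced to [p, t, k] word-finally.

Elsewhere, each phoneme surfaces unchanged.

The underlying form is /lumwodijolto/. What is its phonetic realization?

[luːmwoːdiːjoːlto]

/l/ (word-initial): no rule targets it → [l].
/u/ meets the environment for rule 1 (before a voiced consonant) → [uː].
/m/ — not in any rule's target class → [m].
/w/ — not in any rule's target class → [w].
/o/ — between /w/ and /d/, before a voiced consonant — surfaces as [oː] (rule 1).
/d/ — between /o/ and /i/; rule 3 does not apply here → [d].
/i/ (between /d/ and /j/): before a voiced consonant, so rule 1 applies → [iː].
/j/ (between /i/ and /o/): no rule targets it → [j].
/o/ meets the environment for rule 1 (before a voiced consonant) → [oː].
/l/ (between /o/ and /t/) is unaffected → [l].
/t/ (between /l/ and /o/) is in the target of rule 2 but the environment (immediately before a consonant) is not met → [t].
/o/ — word-final; rule 1 does not apply here → [o].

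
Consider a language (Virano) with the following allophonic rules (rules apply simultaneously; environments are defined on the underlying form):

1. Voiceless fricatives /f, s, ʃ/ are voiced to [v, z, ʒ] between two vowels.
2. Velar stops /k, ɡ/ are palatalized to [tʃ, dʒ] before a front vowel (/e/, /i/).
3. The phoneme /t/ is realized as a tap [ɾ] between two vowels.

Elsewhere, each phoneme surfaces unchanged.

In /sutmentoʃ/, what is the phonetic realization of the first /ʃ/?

[ʃ]

/ʃ/ (word-final) fails the environment for rule 1, so it stays [ʃ].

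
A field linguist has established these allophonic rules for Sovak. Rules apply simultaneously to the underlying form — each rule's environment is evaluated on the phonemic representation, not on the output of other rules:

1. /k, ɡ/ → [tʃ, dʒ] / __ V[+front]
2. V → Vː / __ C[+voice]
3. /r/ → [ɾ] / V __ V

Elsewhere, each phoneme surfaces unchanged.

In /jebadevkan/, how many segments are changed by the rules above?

4

Segments that undergo a rule: /e/ → [eː] (rule 2); /a/ → [aː] (rule 2); /e/ → [eː] (rule 2); /a/ → [aː] (rule 2).
All other segments surface unchanged.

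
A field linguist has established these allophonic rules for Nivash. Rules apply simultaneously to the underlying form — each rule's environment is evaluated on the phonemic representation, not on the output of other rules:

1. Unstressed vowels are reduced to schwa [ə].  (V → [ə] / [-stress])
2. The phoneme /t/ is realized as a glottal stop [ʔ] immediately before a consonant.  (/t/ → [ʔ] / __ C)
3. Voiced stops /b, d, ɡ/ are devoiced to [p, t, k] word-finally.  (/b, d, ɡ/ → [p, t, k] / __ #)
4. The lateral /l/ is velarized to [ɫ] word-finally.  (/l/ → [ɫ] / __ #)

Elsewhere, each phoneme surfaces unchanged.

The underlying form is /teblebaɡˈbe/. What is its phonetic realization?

[təbləbəɡˈbe]

/t/ (word-initial) fails the environment for rule 2, so it stays [t].
/e/ (between /t/ and /b/): in an unstressed syllable, so rule 1 applies → [ə].
/b/ (between /e/ and /l/) fails the environment for rule 3, so it stays [b].
/l/ — between /b/ and /e/; rule 4 does not apply here → [l].
Rule 1 applies to /e/ (between /l/ and /b/: in an unstressed syllable) → [ə].
/b/ (between /e/ and /a/): rule 3 targets it, but not word-finally → unchanged [b].
/a/ (between /b/ and /ɡ/) occurs in an unstressed syllable → [ə] by rule 1.
/ɡ/ — between /a/ and /b/; rule 3 does not apply here → [ɡ].
/b/ (between /ɡ/ and /e/) fails the environment for rule 3, so it stays [b].
/e/ (word-final) is in the target of rule 1 but the environment (in an unstressed syllable) is not met → [e].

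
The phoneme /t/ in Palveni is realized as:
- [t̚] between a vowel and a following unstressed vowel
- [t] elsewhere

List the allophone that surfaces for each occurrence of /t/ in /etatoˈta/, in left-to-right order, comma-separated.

[t̚], [t̚], [t]

Occurrence 1 (position 2): between a vowel and a following unstressed vowel → [t̚].
Occurrence 2 (position 4): between a vowel and a following unstressed vowel → [t̚].
Occurrence 3 (position 6): no conditioning environment matches → elsewhere allophone [t].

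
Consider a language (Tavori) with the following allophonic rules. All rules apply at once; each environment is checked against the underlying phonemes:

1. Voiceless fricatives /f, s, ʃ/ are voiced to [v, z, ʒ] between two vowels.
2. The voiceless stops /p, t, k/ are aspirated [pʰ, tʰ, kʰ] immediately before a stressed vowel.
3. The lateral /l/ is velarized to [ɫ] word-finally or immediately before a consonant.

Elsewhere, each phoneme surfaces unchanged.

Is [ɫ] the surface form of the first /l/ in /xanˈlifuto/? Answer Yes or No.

/l/ — between /n/ and /i/; rule 3 does not apply here → [l].
The actual realization is [l], not [ɫ].

No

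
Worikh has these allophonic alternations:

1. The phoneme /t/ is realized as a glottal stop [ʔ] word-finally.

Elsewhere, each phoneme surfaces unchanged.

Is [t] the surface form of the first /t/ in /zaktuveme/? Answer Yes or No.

/t/ (between /k/ and /u/): rule 1 targets it, but not word-finally → unchanged [t].
The actual realization is [t], which matches [t].

Yes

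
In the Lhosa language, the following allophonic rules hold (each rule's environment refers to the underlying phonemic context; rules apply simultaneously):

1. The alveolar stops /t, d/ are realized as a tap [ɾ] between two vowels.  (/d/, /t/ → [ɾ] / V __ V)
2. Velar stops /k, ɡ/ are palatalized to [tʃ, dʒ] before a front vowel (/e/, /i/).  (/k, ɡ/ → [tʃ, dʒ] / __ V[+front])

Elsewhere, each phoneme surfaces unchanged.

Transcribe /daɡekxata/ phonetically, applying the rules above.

/d/ (word-initial) fails the environment for rule 1, so it stays [d].
/ɡ/ (between /a/ and /e/) occurs before a front vowel → [dʒ] by rule 2.
/k/ (between /e/ and /x/) is in the target of rule 2 but the environment (before a front vowel) is not met → [k].
/t/ — between /a/ and /a/, between two vowels — surfaces as [ɾ] (rule 1).

[dadʒekxaɾa]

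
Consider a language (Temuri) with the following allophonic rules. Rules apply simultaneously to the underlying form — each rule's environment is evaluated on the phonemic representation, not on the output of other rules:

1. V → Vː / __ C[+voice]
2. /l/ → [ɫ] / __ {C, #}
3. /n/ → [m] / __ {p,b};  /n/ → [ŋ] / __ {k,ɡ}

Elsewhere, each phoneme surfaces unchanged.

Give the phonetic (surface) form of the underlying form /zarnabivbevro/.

[zaːrnaːbiːvbeːvro]

/a/ — between /z/ and /r/, before a voiced consonant — surfaces as [aː] (rule 1).
/n/ (between /r/ and /a/) is in the target of rule 3 but the environment (before a labial or velar stop) is not met → [n].
/a/ (between /n/ and /b/): before a voiced consonant, so rule 1 applies → [aː].
/i/ meets the environment for rule 1 (before a voiced consonant) → [iː].
Rule 1 applies to /e/ (between /b/ and /v/: before a voiced consonant) → [eː].
/o/ (word-final) is in the target of rule 1 but the environment (before a voiced consonant) is not met → [o].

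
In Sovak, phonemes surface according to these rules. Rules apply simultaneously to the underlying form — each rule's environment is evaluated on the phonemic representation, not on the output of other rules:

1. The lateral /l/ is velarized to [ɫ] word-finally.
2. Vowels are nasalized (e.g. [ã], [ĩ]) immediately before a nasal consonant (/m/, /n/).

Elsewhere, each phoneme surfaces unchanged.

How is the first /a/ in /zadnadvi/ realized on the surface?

/a/ (between /z/ and /d/): rule 2 targets it, but not before a nasal consonant → unchanged [a].

[a]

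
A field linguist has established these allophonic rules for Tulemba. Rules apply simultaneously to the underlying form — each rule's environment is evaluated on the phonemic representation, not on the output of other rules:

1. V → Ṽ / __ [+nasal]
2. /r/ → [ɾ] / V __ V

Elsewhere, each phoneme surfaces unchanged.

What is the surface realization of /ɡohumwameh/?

/ɡ/ stays [ɡ].
/o/ (between /ɡ/ and /h/): rule 1 targets it, but not before a nasal consonant → unchanged [o].
/h/ (between /o/ and /u/) is unaffected → [h].
/u/ meets the environment for rule 1 (before a nasal consonant) → [ũ].
/m/ stays [m].
/w/ (between /m/ and /a/) is unaffected → [w].
/a/ — between /w/ and /m/, before a nasal consonant — surfaces as [ã] (rule 1).
/m/ (between /a/ and /e/) is unaffected → [m].
/e/ — between /m/ and /h/; rule 1 does not apply here → [e].
/h/ — not in any rule's target class → [h].

[ɡohũmwãmeh]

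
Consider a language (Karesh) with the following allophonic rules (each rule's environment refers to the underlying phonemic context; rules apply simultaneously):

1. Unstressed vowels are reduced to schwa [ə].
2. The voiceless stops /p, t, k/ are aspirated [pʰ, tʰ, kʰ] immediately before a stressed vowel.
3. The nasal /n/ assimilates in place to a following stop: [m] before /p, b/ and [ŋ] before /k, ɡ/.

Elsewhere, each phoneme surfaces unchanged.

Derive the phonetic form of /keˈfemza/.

[kəˈfemzə]

/k/ (word-initial) is in the target of rule 2 but the environment (immediately before a stressed vowel) is not met → [k].
/e/ (between /k/ and /f/): in an unstressed syllable, so rule 1 applies → [ə].
/f/ stays [f].
/e/ (between /f/ and /m/) is in the target of rule 1 but the environment (in an unstressed syllable) is not met → [e].
/m/ (between /e/ and /z/): no rule targets it → [m].
/z/ — not in any rule's target class → [z].
/a/ (word-final) occurs in an unstressed syllable → [ə] by rule 1.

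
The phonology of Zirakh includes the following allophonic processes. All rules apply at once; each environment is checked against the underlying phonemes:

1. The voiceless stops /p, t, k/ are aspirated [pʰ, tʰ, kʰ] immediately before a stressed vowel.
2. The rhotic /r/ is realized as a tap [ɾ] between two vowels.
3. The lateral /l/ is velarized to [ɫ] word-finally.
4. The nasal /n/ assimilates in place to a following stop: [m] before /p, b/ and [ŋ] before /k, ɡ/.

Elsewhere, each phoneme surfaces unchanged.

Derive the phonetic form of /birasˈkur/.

/b/ (word-initial) is unaffected → [b].
/i/ — not in any rule's target class → [i].
/r/ meets the environment for rule 2 (between two vowels) → [ɾ].
/a/ stays [a].
/s/ (between /a/ and /k/) is unaffected → [s].
/k/ (between /s/ and /u/): immediately before a stressed vowel, so rule 1 applies → [kʰ].
/u/ (between /k/ and /r/) is unaffected → [u].
/r/ (word-final) is in the target of rule 2 but the environment (between two vowels) is not met → [r].

[biɾasˈkʰur]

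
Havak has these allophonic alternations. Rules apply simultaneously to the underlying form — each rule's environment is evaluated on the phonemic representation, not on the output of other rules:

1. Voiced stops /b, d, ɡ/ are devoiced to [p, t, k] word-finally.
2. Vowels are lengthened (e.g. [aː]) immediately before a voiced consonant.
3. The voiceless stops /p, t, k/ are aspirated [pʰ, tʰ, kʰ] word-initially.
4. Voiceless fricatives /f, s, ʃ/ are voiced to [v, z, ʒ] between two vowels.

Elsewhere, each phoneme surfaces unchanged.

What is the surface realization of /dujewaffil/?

/d/ (word-initial) fails the environment for rule 1, so it stays [d].
/u/ — between /d/ and /j/, before a voiced consonant — surfaces as [uː] (rule 2).
/j/ (between /u/ and /e/): no rule targets it → [j].
Rule 2 applies to /e/ (between /j/ and /w/: before a voiced consonant) → [eː].
/w/ (between /e/ and /a/): no rule targets it → [w].
/a/ (between /w/ and /f/) fails the environment for rule 2, so it stays [a].
/f/ (between /a/ and /f/) is in the target of rule 4 but the environment (between two vowels) is not met → [f].
/f/ (between /f/ and /i/) is in the target of rule 4 but the environment (between two vowels) is not met → [f].
/i/ (between /f/ and /l/) occurs before a voiced consonant → [iː] by rule 2.
/l/ — not in any rule's target class → [l].

[duːjeːwaffiːl]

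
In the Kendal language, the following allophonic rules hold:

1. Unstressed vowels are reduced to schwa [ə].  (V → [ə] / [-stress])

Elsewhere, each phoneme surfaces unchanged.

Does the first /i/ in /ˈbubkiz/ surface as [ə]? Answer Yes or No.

/i/ meets the environment for rule 1 (in an unstressed syllable) → [ə].
The actual realization is [ə], which matches [ə].

Yes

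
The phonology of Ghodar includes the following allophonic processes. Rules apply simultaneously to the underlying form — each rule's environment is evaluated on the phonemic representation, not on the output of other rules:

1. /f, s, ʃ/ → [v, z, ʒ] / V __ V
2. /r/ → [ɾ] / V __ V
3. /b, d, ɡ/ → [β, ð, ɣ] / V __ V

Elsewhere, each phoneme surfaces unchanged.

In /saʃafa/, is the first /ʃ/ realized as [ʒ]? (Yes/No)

Yes

/ʃ/ (between /a/ and /a/) occurs between two vowels → [ʒ] by rule 1.
The actual realization is [ʒ], which matches [ʒ].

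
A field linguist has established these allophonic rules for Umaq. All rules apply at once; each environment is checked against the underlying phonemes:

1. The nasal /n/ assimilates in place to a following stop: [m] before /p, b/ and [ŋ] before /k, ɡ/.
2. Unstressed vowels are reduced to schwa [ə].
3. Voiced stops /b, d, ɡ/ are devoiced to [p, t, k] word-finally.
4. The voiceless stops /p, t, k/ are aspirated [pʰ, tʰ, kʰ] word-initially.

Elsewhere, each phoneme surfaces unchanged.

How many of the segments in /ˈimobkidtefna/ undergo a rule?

Segments that undergo a rule: /o/ → [ə] (rule 2); /i/ → [ə] (rule 2); /e/ → [ə] (rule 2); /a/ → [ə] (rule 2).
All other segments surface unchanged.

4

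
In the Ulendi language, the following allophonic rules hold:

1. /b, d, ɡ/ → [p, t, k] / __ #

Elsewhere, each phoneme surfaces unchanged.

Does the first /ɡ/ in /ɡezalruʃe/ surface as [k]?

No

/ɡ/ (word-initial): rule 1 targets it, but not word-finally → unchanged [ɡ].
The actual realization is [ɡ], not [k].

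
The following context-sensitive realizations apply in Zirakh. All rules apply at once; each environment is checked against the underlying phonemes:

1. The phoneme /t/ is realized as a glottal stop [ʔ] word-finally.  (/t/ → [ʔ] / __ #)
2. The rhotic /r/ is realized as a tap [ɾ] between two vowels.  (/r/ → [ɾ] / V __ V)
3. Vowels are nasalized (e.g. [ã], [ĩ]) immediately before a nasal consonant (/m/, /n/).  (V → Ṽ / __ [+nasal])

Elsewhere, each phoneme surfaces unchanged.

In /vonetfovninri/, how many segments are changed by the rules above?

Segments that undergo a rule: /o/ → [õ] (rule 3); /i/ → [ĩ] (rule 3).
All other segments surface unchanged.

2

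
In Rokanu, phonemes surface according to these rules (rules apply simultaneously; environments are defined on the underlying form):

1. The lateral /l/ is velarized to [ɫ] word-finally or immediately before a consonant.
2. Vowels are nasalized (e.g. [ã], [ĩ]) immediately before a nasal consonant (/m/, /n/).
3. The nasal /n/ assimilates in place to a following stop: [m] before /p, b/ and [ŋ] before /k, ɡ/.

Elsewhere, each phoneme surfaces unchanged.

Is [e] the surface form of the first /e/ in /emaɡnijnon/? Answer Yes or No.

No

/e/ — word-initial, before a nasal consonant — surfaces as [ẽ] (rule 2).
The actual realization is [ẽ], not [e].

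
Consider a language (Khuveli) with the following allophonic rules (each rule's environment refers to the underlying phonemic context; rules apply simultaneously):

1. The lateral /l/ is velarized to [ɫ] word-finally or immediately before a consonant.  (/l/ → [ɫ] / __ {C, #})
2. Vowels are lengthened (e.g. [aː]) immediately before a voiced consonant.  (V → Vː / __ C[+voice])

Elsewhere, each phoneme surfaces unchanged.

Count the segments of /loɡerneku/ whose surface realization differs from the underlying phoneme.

2

Segments that undergo a rule: /o/ → [oː] (rule 2); /e/ → [eː] (rule 2).
All other segments surface unchanged.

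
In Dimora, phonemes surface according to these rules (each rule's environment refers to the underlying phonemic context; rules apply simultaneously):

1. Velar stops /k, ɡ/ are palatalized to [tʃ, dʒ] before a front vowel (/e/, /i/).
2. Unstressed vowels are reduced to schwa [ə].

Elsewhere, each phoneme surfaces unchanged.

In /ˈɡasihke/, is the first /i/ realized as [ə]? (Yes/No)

Yes

Rule 2 applies to /i/ (between /s/ and /h/: in an unstressed syllable) → [ə].
The actual realization is [ə], which matches [ə].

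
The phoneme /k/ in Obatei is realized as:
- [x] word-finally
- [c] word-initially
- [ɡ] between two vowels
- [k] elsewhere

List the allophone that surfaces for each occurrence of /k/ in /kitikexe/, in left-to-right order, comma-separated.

[c], [ɡ]

Occurrence 1 (position 1): word-initially → [c].
Occurrence 2 (position 5): between two vowels → [ɡ].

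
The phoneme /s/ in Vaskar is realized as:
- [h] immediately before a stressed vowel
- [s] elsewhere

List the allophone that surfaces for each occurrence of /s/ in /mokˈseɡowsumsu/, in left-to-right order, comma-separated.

Occurrence 1 (position 4): immediately before a stressed vowel → [h].
Occurrence 2 (position 9): no conditioning environment matches → elsewhere allophone [s].
Occurrence 3 (position 12): no conditioning environment matches → elsewhere allophone [s].

[h], [s], [s]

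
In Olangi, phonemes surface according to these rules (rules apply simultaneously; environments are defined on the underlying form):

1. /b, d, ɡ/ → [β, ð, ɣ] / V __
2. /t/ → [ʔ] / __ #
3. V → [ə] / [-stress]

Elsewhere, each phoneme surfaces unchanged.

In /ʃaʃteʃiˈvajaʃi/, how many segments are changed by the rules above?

Segments that undergo a rule: /a/ → [ə] (rule 3); /e/ → [ə] (rule 3); /i/ → [ə] (rule 3); /a/ → [ə] (rule 3); /i/ → [ə] (rule 3).
All other segments surface unchanged.

5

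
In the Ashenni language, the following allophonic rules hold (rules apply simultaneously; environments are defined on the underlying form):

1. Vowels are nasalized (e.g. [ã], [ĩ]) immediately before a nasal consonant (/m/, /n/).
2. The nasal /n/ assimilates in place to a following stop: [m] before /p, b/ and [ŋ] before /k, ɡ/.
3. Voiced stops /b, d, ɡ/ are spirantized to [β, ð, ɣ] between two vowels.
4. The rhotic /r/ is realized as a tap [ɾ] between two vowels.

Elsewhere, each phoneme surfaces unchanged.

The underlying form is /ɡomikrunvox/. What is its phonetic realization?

[ɡõmikrũnvox]

/ɡ/ (word-initial) is in the target of rule 3 but the environment (between two vowels) is not met → [ɡ].
Rule 1 applies to /o/ (between /ɡ/ and /m/: before a nasal consonant) → [õ].
/i/ — between /m/ and /k/; rule 1 does not apply here → [i].
/r/ — between /k/ and /u/; rule 4 does not apply here → [r].
/u/ — between /r/ and /n/, before a nasal consonant — surfaces as [ũ] (rule 1).
/n/ (between /u/ and /v/) fails the environment for rule 2, so it stays [n].
/o/ (between /v/ and /x/) is in the target of rule 1 but the environment (before a nasal consonant) is not met → [o].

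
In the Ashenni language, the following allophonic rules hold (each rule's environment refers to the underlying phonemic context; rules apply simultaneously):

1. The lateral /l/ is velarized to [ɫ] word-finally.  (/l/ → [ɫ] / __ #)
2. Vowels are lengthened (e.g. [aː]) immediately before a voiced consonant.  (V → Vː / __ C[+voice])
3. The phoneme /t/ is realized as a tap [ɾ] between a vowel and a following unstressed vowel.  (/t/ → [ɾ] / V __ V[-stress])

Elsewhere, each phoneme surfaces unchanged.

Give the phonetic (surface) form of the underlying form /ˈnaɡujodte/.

[ˈnaːɡuːjoːdte]

/n/ — not in any rule's target class → [n].
/a/ meets the environment for rule 2 (before a voiced consonant) → [aː].
/ɡ/ stays [ɡ].
/u/ — between /ɡ/ and /j/, before a voiced consonant — surfaces as [uː] (rule 2).
/j/ (between /u/ and /o/) is unaffected → [j].
/o/ — between /j/ and /d/, before a voiced consonant — surfaces as [oː] (rule 2).
/d/ — not in any rule's target class → [d].
/t/ — between /d/ and /e/; rule 3 does not apply here → [t].
/e/ (word-final): rule 2 targets it, but not before a voiced consonant → unchanged [e].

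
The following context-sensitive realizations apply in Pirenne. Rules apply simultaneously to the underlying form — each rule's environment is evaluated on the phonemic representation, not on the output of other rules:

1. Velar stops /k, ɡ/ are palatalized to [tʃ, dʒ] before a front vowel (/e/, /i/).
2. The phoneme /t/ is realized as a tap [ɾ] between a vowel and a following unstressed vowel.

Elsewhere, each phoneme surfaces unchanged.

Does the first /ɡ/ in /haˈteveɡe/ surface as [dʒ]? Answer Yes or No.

Yes

/ɡ/ meets the environment for rule 1 (before a front vowel) → [dʒ].
The actual realization is [dʒ], which matches [dʒ].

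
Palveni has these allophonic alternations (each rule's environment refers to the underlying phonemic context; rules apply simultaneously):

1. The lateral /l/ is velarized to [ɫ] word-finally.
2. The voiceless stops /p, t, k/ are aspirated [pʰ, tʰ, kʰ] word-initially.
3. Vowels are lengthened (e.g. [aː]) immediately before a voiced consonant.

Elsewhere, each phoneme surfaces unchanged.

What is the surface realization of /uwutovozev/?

[uːwutoːvoːzeːv]

Rule 3 applies to /u/ (word-initial: before a voiced consonant) → [uː].
/w/ stays [w].
/u/ (between /w/ and /t/) is in the target of rule 3 but the environment (before a voiced consonant) is not met → [u].
/t/ — between /u/ and /o/; rule 2 does not apply here → [t].
/o/ meets the environment for rule 3 (before a voiced consonant) → [oː].
/v/ (between /o/ and /o/): no rule targets it → [v].
Rule 3 applies to /o/ (between /v/ and /z/: before a voiced consonant) → [oː].
/z/ (between /o/ and /e/): no rule targets it → [z].
/e/ (between /z/ and /v/) occurs before a voiced consonant → [eː] by rule 3.
/v/ — not in any rule's target class → [v].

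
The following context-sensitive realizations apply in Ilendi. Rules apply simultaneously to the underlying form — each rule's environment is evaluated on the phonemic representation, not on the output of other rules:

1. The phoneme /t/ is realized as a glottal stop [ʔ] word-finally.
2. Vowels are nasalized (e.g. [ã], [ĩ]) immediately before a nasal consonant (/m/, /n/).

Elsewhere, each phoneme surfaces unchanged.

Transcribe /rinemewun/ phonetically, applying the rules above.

[rĩnẽmewũn]

/r/ (word-initial): no rule targets it → [r].
/i/ (between /r/ and /n/) occurs before a nasal consonant → [ĩ] by rule 2.
/n/ stays [n].
/e/ (between /n/ and /m/): before a nasal consonant, so rule 2 applies → [ẽ].
/m/ (between /e/ and /e/): no rule targets it → [m].
/e/ (between /m/ and /w/) fails the environment for rule 2, so it stays [e].
/w/ — not in any rule's target class → [w].
/u/ (between /w/ and /n/): before a nasal consonant, so rule 2 applies → [ũ].
/n/ — not in any rule's target class → [n].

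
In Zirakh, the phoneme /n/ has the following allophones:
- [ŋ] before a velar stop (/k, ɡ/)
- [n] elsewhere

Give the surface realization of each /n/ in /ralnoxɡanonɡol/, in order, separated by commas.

Occurrence 1 (position 4): no conditioning environment matches → elsewhere allophone [n].
Occurrence 2 (position 9): no conditioning environment matches → elsewhere allophone [n].
Occurrence 3 (position 11): before a velar stop → [ŋ].

[n], [n], [ŋ]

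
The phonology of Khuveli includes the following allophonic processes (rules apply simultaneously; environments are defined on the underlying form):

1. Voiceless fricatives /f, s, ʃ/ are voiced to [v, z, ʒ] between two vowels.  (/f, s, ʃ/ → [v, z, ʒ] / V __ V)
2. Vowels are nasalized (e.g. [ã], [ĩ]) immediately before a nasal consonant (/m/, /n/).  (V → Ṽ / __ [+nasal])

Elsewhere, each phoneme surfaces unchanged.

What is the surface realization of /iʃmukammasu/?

[iʃmukãmmazu]

/i/ (word-initial) is in the target of rule 2 but the environment (before a nasal consonant) is not met → [i].
/ʃ/ (between /i/ and /m/): rule 1 targets it, but not between two vowels → unchanged [ʃ].
/m/ (between /ʃ/ and /u/): no rule targets it → [m].
/u/ (between /m/ and /k/) is in the target of rule 2 but the environment (before a nasal consonant) is not met → [u].
/k/ (between /u/ and /a/): no rule targets it → [k].
/a/ (between /k/ and /m/) occurs before a nasal consonant → [ã] by rule 2.
/m/ (between /a/ and /m/) is unaffected → [m].
/m/ (between /m/ and /a/) is unaffected → [m].
/a/ — between /m/ and /s/; rule 2 does not apply here → [a].
/s/ meets the environment for rule 1 (between two vowels) → [z].
/u/ (word-final): rule 2 targets it, but not before a nasal consonant → unchanged [u].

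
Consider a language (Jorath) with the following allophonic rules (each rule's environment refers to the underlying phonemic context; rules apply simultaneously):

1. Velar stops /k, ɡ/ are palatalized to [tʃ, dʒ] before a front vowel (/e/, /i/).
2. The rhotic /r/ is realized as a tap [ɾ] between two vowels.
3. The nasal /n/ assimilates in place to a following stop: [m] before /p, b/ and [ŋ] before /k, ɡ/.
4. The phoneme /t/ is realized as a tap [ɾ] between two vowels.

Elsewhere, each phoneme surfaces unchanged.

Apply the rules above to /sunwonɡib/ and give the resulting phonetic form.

/n/ — between /u/ and /w/; rule 3 does not apply here → [n].
/n/ (between /o/ and /ɡ/) occurs before a labial or velar stop → [ŋ] by rule 3.
/ɡ/ (between /n/ and /i/) occurs before a front vowel → [dʒ] by rule 1.

[sunwoŋdʒib]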